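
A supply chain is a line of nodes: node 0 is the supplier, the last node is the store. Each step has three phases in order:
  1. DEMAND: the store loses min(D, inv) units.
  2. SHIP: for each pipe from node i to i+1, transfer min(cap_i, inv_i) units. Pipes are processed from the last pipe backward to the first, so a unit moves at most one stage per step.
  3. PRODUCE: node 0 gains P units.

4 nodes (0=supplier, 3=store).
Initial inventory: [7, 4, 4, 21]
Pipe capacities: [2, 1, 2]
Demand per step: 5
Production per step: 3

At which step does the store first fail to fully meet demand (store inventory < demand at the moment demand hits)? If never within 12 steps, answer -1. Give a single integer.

Step 1: demand=5,sold=5 ship[2->3]=2 ship[1->2]=1 ship[0->1]=2 prod=3 -> [8 5 3 18]
Step 2: demand=5,sold=5 ship[2->3]=2 ship[1->2]=1 ship[0->1]=2 prod=3 -> [9 6 2 15]
Step 3: demand=5,sold=5 ship[2->3]=2 ship[1->2]=1 ship[0->1]=2 prod=3 -> [10 7 1 12]
Step 4: demand=5,sold=5 ship[2->3]=1 ship[1->2]=1 ship[0->1]=2 prod=3 -> [11 8 1 8]
Step 5: demand=5,sold=5 ship[2->3]=1 ship[1->2]=1 ship[0->1]=2 prod=3 -> [12 9 1 4]
Step 6: demand=5,sold=4 ship[2->3]=1 ship[1->2]=1 ship[0->1]=2 prod=3 -> [13 10 1 1]
Step 7: demand=5,sold=1 ship[2->3]=1 ship[1->2]=1 ship[0->1]=2 prod=3 -> [14 11 1 1]
Step 8: demand=5,sold=1 ship[2->3]=1 ship[1->2]=1 ship[0->1]=2 prod=3 -> [15 12 1 1]
Step 9: demand=5,sold=1 ship[2->3]=1 ship[1->2]=1 ship[0->1]=2 prod=3 -> [16 13 1 1]
Step 10: demand=5,sold=1 ship[2->3]=1 ship[1->2]=1 ship[0->1]=2 prod=3 -> [17 14 1 1]
Step 11: demand=5,sold=1 ship[2->3]=1 ship[1->2]=1 ship[0->1]=2 prod=3 -> [18 15 1 1]
Step 12: demand=5,sold=1 ship[2->3]=1 ship[1->2]=1 ship[0->1]=2 prod=3 -> [19 16 1 1]
First stockout at step 6

6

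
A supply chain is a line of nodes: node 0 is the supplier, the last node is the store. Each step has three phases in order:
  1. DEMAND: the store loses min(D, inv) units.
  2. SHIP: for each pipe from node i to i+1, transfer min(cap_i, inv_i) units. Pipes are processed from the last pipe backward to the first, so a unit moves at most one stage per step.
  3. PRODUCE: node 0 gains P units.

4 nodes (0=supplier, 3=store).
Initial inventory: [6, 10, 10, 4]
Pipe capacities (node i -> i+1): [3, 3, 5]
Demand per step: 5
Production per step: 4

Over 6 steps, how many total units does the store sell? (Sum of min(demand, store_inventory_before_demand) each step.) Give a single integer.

Answer: 26

Derivation:
Step 1: sold=4 (running total=4) -> [7 10 8 5]
Step 2: sold=5 (running total=9) -> [8 10 6 5]
Step 3: sold=5 (running total=14) -> [9 10 4 5]
Step 4: sold=5 (running total=19) -> [10 10 3 4]
Step 5: sold=4 (running total=23) -> [11 10 3 3]
Step 6: sold=3 (running total=26) -> [12 10 3 3]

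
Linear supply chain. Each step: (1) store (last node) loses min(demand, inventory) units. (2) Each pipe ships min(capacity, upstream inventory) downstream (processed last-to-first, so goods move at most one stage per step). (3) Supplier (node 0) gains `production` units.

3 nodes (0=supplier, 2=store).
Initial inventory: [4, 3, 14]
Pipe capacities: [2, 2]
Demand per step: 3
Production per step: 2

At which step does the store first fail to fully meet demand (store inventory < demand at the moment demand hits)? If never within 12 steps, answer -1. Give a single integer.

Step 1: demand=3,sold=3 ship[1->2]=2 ship[0->1]=2 prod=2 -> [4 3 13]
Step 2: demand=3,sold=3 ship[1->2]=2 ship[0->1]=2 prod=2 -> [4 3 12]
Step 3: demand=3,sold=3 ship[1->2]=2 ship[0->1]=2 prod=2 -> [4 3 11]
Step 4: demand=3,sold=3 ship[1->2]=2 ship[0->1]=2 prod=2 -> [4 3 10]
Step 5: demand=3,sold=3 ship[1->2]=2 ship[0->1]=2 prod=2 -> [4 3 9]
Step 6: demand=3,sold=3 ship[1->2]=2 ship[0->1]=2 prod=2 -> [4 3 8]
Step 7: demand=3,sold=3 ship[1->2]=2 ship[0->1]=2 prod=2 -> [4 3 7]
Step 8: demand=3,sold=3 ship[1->2]=2 ship[0->1]=2 prod=2 -> [4 3 6]
Step 9: demand=3,sold=3 ship[1->2]=2 ship[0->1]=2 prod=2 -> [4 3 5]
Step 10: demand=3,sold=3 ship[1->2]=2 ship[0->1]=2 prod=2 -> [4 3 4]
Step 11: demand=3,sold=3 ship[1->2]=2 ship[0->1]=2 prod=2 -> [4 3 3]
Step 12: demand=3,sold=3 ship[1->2]=2 ship[0->1]=2 prod=2 -> [4 3 2]
No stockout in 12 steps

-1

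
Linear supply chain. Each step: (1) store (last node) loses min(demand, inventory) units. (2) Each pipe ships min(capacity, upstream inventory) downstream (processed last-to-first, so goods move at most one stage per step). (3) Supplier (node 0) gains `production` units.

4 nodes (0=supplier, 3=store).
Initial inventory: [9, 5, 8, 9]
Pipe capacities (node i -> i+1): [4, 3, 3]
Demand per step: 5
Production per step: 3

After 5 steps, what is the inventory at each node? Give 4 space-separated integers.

Step 1: demand=5,sold=5 ship[2->3]=3 ship[1->2]=3 ship[0->1]=4 prod=3 -> inv=[8 6 8 7]
Step 2: demand=5,sold=5 ship[2->3]=3 ship[1->2]=3 ship[0->1]=4 prod=3 -> inv=[7 7 8 5]
Step 3: demand=5,sold=5 ship[2->3]=3 ship[1->2]=3 ship[0->1]=4 prod=3 -> inv=[6 8 8 3]
Step 4: demand=5,sold=3 ship[2->3]=3 ship[1->2]=3 ship[0->1]=4 prod=3 -> inv=[5 9 8 3]
Step 5: demand=5,sold=3 ship[2->3]=3 ship[1->2]=3 ship[0->1]=4 prod=3 -> inv=[4 10 8 3]

4 10 8 3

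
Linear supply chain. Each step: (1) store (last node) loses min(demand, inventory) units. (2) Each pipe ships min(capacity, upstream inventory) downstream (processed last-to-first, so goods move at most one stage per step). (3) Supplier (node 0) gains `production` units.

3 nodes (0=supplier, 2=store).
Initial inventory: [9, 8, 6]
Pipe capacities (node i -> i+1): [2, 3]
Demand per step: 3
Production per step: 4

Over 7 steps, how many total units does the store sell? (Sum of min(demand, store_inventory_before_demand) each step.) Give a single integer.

Step 1: sold=3 (running total=3) -> [11 7 6]
Step 2: sold=3 (running total=6) -> [13 6 6]
Step 3: sold=3 (running total=9) -> [15 5 6]
Step 4: sold=3 (running total=12) -> [17 4 6]
Step 5: sold=3 (running total=15) -> [19 3 6]
Step 6: sold=3 (running total=18) -> [21 2 6]
Step 7: sold=3 (running total=21) -> [23 2 5]

Answer: 21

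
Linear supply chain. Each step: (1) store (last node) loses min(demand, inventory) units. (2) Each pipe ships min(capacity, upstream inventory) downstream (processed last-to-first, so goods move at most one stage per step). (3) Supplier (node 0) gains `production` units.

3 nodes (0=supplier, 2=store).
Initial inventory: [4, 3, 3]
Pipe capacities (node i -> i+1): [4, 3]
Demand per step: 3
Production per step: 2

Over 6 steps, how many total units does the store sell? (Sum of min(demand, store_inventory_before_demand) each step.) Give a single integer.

Answer: 16

Derivation:
Step 1: sold=3 (running total=3) -> [2 4 3]
Step 2: sold=3 (running total=6) -> [2 3 3]
Step 3: sold=3 (running total=9) -> [2 2 3]
Step 4: sold=3 (running total=12) -> [2 2 2]
Step 5: sold=2 (running total=14) -> [2 2 2]
Step 6: sold=2 (running total=16) -> [2 2 2]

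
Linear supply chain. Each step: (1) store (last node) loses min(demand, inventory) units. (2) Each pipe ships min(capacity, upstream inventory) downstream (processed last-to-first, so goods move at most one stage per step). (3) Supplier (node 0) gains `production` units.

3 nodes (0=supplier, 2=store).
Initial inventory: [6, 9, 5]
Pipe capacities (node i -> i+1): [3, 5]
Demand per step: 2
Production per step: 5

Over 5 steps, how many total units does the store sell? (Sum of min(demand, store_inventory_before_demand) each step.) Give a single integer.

Answer: 10

Derivation:
Step 1: sold=2 (running total=2) -> [8 7 8]
Step 2: sold=2 (running total=4) -> [10 5 11]
Step 3: sold=2 (running total=6) -> [12 3 14]
Step 4: sold=2 (running total=8) -> [14 3 15]
Step 5: sold=2 (running total=10) -> [16 3 16]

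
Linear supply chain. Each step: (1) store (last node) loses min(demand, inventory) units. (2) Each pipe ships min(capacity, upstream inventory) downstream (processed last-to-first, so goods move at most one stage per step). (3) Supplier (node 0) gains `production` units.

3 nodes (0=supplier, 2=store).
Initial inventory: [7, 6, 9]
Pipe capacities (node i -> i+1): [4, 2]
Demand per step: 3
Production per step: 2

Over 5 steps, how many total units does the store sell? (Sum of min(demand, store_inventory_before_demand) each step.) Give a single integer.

Step 1: sold=3 (running total=3) -> [5 8 8]
Step 2: sold=3 (running total=6) -> [3 10 7]
Step 3: sold=3 (running total=9) -> [2 11 6]
Step 4: sold=3 (running total=12) -> [2 11 5]
Step 5: sold=3 (running total=15) -> [2 11 4]

Answer: 15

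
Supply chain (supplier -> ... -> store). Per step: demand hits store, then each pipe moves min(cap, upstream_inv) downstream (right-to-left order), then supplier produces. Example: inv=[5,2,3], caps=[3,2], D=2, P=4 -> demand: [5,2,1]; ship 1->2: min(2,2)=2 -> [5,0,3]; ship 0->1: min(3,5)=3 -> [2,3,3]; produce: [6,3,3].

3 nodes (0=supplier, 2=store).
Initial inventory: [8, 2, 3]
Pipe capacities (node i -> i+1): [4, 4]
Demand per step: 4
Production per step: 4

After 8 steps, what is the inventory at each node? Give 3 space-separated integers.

Step 1: demand=4,sold=3 ship[1->2]=2 ship[0->1]=4 prod=4 -> inv=[8 4 2]
Step 2: demand=4,sold=2 ship[1->2]=4 ship[0->1]=4 prod=4 -> inv=[8 4 4]
Step 3: demand=4,sold=4 ship[1->2]=4 ship[0->1]=4 prod=4 -> inv=[8 4 4]
Step 4: demand=4,sold=4 ship[1->2]=4 ship[0->1]=4 prod=4 -> inv=[8 4 4]
Step 5: demand=4,sold=4 ship[1->2]=4 ship[0->1]=4 prod=4 -> inv=[8 4 4]
Step 6: demand=4,sold=4 ship[1->2]=4 ship[0->1]=4 prod=4 -> inv=[8 4 4]
Step 7: demand=4,sold=4 ship[1->2]=4 ship[0->1]=4 prod=4 -> inv=[8 4 4]
Step 8: demand=4,sold=4 ship[1->2]=4 ship[0->1]=4 prod=4 -> inv=[8 4 4]

8 4 4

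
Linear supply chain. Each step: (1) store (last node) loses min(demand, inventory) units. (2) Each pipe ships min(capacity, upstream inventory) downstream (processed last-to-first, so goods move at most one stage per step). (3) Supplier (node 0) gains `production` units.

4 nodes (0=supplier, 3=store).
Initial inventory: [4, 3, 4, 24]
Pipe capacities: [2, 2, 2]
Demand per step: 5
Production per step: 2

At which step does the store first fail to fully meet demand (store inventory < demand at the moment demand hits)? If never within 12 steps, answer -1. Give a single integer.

Step 1: demand=5,sold=5 ship[2->3]=2 ship[1->2]=2 ship[0->1]=2 prod=2 -> [4 3 4 21]
Step 2: demand=5,sold=5 ship[2->3]=2 ship[1->2]=2 ship[0->1]=2 prod=2 -> [4 3 4 18]
Step 3: demand=5,sold=5 ship[2->3]=2 ship[1->2]=2 ship[0->1]=2 prod=2 -> [4 3 4 15]
Step 4: demand=5,sold=5 ship[2->3]=2 ship[1->2]=2 ship[0->1]=2 prod=2 -> [4 3 4 12]
Step 5: demand=5,sold=5 ship[2->3]=2 ship[1->2]=2 ship[0->1]=2 prod=2 -> [4 3 4 9]
Step 6: demand=5,sold=5 ship[2->3]=2 ship[1->2]=2 ship[0->1]=2 prod=2 -> [4 3 4 6]
Step 7: demand=5,sold=5 ship[2->3]=2 ship[1->2]=2 ship[0->1]=2 prod=2 -> [4 3 4 3]
Step 8: demand=5,sold=3 ship[2->3]=2 ship[1->2]=2 ship[0->1]=2 prod=2 -> [4 3 4 2]
Step 9: demand=5,sold=2 ship[2->3]=2 ship[1->2]=2 ship[0->1]=2 prod=2 -> [4 3 4 2]
Step 10: demand=5,sold=2 ship[2->3]=2 ship[1->2]=2 ship[0->1]=2 prod=2 -> [4 3 4 2]
Step 11: demand=5,sold=2 ship[2->3]=2 ship[1->2]=2 ship[0->1]=2 prod=2 -> [4 3 4 2]
Step 12: demand=5,sold=2 ship[2->3]=2 ship[1->2]=2 ship[0->1]=2 prod=2 -> [4 3 4 2]
First stockout at step 8

8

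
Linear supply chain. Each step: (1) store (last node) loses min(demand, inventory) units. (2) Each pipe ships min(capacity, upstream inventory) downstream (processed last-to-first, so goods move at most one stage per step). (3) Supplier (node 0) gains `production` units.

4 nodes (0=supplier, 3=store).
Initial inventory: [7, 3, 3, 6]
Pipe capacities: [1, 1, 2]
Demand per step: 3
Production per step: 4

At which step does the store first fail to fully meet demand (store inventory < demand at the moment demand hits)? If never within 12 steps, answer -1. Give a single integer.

Step 1: demand=3,sold=3 ship[2->3]=2 ship[1->2]=1 ship[0->1]=1 prod=4 -> [10 3 2 5]
Step 2: demand=3,sold=3 ship[2->3]=2 ship[1->2]=1 ship[0->1]=1 prod=4 -> [13 3 1 4]
Step 3: demand=3,sold=3 ship[2->3]=1 ship[1->2]=1 ship[0->1]=1 prod=4 -> [16 3 1 2]
Step 4: demand=3,sold=2 ship[2->3]=1 ship[1->2]=1 ship[0->1]=1 prod=4 -> [19 3 1 1]
Step 5: demand=3,sold=1 ship[2->3]=1 ship[1->2]=1 ship[0->1]=1 prod=4 -> [22 3 1 1]
Step 6: demand=3,sold=1 ship[2->3]=1 ship[1->2]=1 ship[0->1]=1 prod=4 -> [25 3 1 1]
Step 7: demand=3,sold=1 ship[2->3]=1 ship[1->2]=1 ship[0->1]=1 prod=4 -> [28 3 1 1]
Step 8: demand=3,sold=1 ship[2->3]=1 ship[1->2]=1 ship[0->1]=1 prod=4 -> [31 3 1 1]
Step 9: demand=3,sold=1 ship[2->3]=1 ship[1->2]=1 ship[0->1]=1 prod=4 -> [34 3 1 1]
Step 10: demand=3,sold=1 ship[2->3]=1 ship[1->2]=1 ship[0->1]=1 prod=4 -> [37 3 1 1]
Step 11: demand=3,sold=1 ship[2->3]=1 ship[1->2]=1 ship[0->1]=1 prod=4 -> [40 3 1 1]
Step 12: demand=3,sold=1 ship[2->3]=1 ship[1->2]=1 ship[0->1]=1 prod=4 -> [43 3 1 1]
First stockout at step 4

4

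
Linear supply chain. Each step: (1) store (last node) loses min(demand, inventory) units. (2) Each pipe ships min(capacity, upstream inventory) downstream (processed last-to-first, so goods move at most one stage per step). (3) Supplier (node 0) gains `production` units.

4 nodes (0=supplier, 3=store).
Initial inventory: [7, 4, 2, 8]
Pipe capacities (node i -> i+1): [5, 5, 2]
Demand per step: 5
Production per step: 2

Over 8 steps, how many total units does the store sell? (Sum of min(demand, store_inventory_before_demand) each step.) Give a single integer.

Answer: 22

Derivation:
Step 1: sold=5 (running total=5) -> [4 5 4 5]
Step 2: sold=5 (running total=10) -> [2 4 7 2]
Step 3: sold=2 (running total=12) -> [2 2 9 2]
Step 4: sold=2 (running total=14) -> [2 2 9 2]
Step 5: sold=2 (running total=16) -> [2 2 9 2]
Step 6: sold=2 (running total=18) -> [2 2 9 2]
Step 7: sold=2 (running total=20) -> [2 2 9 2]
Step 8: sold=2 (running total=22) -> [2 2 9 2]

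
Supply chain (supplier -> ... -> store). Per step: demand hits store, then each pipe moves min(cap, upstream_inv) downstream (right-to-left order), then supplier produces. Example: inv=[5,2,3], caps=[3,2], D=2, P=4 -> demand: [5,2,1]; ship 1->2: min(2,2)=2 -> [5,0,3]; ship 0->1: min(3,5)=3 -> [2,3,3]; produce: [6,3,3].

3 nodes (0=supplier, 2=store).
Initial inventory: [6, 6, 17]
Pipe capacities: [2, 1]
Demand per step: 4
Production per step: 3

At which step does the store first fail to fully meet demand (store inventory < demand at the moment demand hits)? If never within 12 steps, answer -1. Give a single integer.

Step 1: demand=4,sold=4 ship[1->2]=1 ship[0->1]=2 prod=3 -> [7 7 14]
Step 2: demand=4,sold=4 ship[1->2]=1 ship[0->1]=2 prod=3 -> [8 8 11]
Step 3: demand=4,sold=4 ship[1->2]=1 ship[0->1]=2 prod=3 -> [9 9 8]
Step 4: demand=4,sold=4 ship[1->2]=1 ship[0->1]=2 prod=3 -> [10 10 5]
Step 5: demand=4,sold=4 ship[1->2]=1 ship[0->1]=2 prod=3 -> [11 11 2]
Step 6: demand=4,sold=2 ship[1->2]=1 ship[0->1]=2 prod=3 -> [12 12 1]
Step 7: demand=4,sold=1 ship[1->2]=1 ship[0->1]=2 prod=3 -> [13 13 1]
Step 8: demand=4,sold=1 ship[1->2]=1 ship[0->1]=2 prod=3 -> [14 14 1]
Step 9: demand=4,sold=1 ship[1->2]=1 ship[0->1]=2 prod=3 -> [15 15 1]
Step 10: demand=4,sold=1 ship[1->2]=1 ship[0->1]=2 prod=3 -> [16 16 1]
Step 11: demand=4,sold=1 ship[1->2]=1 ship[0->1]=2 prod=3 -> [17 17 1]
Step 12: demand=4,sold=1 ship[1->2]=1 ship[0->1]=2 prod=3 -> [18 18 1]
First stockout at step 6

6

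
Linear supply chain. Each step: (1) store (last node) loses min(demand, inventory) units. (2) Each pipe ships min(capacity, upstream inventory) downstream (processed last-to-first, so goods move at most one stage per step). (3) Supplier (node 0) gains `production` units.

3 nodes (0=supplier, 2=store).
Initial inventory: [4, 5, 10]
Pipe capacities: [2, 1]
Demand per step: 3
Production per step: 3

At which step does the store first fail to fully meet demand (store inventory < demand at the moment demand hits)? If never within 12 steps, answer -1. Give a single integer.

Step 1: demand=3,sold=3 ship[1->2]=1 ship[0->1]=2 prod=3 -> [5 6 8]
Step 2: demand=3,sold=3 ship[1->2]=1 ship[0->1]=2 prod=3 -> [6 7 6]
Step 3: demand=3,sold=3 ship[1->2]=1 ship[0->1]=2 prod=3 -> [7 8 4]
Step 4: demand=3,sold=3 ship[1->2]=1 ship[0->1]=2 prod=3 -> [8 9 2]
Step 5: demand=3,sold=2 ship[1->2]=1 ship[0->1]=2 prod=3 -> [9 10 1]
Step 6: demand=3,sold=1 ship[1->2]=1 ship[0->1]=2 prod=3 -> [10 11 1]
Step 7: demand=3,sold=1 ship[1->2]=1 ship[0->1]=2 prod=3 -> [11 12 1]
Step 8: demand=3,sold=1 ship[1->2]=1 ship[0->1]=2 prod=3 -> [12 13 1]
Step 9: demand=3,sold=1 ship[1->2]=1 ship[0->1]=2 prod=3 -> [13 14 1]
Step 10: demand=3,sold=1 ship[1->2]=1 ship[0->1]=2 prod=3 -> [14 15 1]
Step 11: demand=3,sold=1 ship[1->2]=1 ship[0->1]=2 prod=3 -> [15 16 1]
Step 12: demand=3,sold=1 ship[1->2]=1 ship[0->1]=2 prod=3 -> [16 17 1]
First stockout at step 5

5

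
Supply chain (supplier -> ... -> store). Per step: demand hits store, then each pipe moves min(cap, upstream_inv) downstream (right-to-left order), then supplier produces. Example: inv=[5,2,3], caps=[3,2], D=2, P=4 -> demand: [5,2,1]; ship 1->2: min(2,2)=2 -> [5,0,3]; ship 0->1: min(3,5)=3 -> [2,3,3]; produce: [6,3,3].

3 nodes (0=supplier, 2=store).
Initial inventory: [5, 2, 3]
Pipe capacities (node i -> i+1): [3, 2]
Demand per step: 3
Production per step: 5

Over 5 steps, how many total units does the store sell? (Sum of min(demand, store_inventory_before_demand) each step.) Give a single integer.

Answer: 11

Derivation:
Step 1: sold=3 (running total=3) -> [7 3 2]
Step 2: sold=2 (running total=5) -> [9 4 2]
Step 3: sold=2 (running total=7) -> [11 5 2]
Step 4: sold=2 (running total=9) -> [13 6 2]
Step 5: sold=2 (running total=11) -> [15 7 2]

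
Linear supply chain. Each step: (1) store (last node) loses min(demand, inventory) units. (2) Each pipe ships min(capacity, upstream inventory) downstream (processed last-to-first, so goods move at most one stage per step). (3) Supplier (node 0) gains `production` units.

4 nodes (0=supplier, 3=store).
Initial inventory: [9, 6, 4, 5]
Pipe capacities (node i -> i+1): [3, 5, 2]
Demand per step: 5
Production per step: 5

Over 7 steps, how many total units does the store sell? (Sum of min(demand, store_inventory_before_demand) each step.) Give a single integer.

Step 1: sold=5 (running total=5) -> [11 4 7 2]
Step 2: sold=2 (running total=7) -> [13 3 9 2]
Step 3: sold=2 (running total=9) -> [15 3 10 2]
Step 4: sold=2 (running total=11) -> [17 3 11 2]
Step 5: sold=2 (running total=13) -> [19 3 12 2]
Step 6: sold=2 (running total=15) -> [21 3 13 2]
Step 7: sold=2 (running total=17) -> [23 3 14 2]

Answer: 17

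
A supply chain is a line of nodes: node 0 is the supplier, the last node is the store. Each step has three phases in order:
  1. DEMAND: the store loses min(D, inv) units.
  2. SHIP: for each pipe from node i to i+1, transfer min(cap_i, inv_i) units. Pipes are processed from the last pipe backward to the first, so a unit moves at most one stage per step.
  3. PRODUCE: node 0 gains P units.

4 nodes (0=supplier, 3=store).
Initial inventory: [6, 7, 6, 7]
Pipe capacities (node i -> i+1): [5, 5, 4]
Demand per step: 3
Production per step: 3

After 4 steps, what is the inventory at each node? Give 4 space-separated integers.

Step 1: demand=3,sold=3 ship[2->3]=4 ship[1->2]=5 ship[0->1]=5 prod=3 -> inv=[4 7 7 8]
Step 2: demand=3,sold=3 ship[2->3]=4 ship[1->2]=5 ship[0->1]=4 prod=3 -> inv=[3 6 8 9]
Step 3: demand=3,sold=3 ship[2->3]=4 ship[1->2]=5 ship[0->1]=3 prod=3 -> inv=[3 4 9 10]
Step 4: demand=3,sold=3 ship[2->3]=4 ship[1->2]=4 ship[0->1]=3 prod=3 -> inv=[3 3 9 11]

3 3 9 11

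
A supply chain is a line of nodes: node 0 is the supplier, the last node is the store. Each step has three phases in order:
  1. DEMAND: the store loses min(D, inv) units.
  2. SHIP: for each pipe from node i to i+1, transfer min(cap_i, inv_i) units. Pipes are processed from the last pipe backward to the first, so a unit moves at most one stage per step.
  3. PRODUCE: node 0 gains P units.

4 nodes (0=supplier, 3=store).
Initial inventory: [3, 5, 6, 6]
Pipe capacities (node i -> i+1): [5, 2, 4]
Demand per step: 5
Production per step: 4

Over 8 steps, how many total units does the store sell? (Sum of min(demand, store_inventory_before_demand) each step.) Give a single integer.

Step 1: sold=5 (running total=5) -> [4 6 4 5]
Step 2: sold=5 (running total=10) -> [4 8 2 4]
Step 3: sold=4 (running total=14) -> [4 10 2 2]
Step 4: sold=2 (running total=16) -> [4 12 2 2]
Step 5: sold=2 (running total=18) -> [4 14 2 2]
Step 6: sold=2 (running total=20) -> [4 16 2 2]
Step 7: sold=2 (running total=22) -> [4 18 2 2]
Step 8: sold=2 (running total=24) -> [4 20 2 2]

Answer: 24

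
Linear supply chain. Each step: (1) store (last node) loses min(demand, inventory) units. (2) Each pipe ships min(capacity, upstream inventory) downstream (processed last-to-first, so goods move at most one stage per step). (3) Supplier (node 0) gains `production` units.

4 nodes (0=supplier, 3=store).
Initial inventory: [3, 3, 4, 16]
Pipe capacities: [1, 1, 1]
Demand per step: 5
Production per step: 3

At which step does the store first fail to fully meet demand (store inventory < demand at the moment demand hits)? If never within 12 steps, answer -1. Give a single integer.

Step 1: demand=5,sold=5 ship[2->3]=1 ship[1->2]=1 ship[0->1]=1 prod=3 -> [5 3 4 12]
Step 2: demand=5,sold=5 ship[2->3]=1 ship[1->2]=1 ship[0->1]=1 prod=3 -> [7 3 4 8]
Step 3: demand=5,sold=5 ship[2->3]=1 ship[1->2]=1 ship[0->1]=1 prod=3 -> [9 3 4 4]
Step 4: demand=5,sold=4 ship[2->3]=1 ship[1->2]=1 ship[0->1]=1 prod=3 -> [11 3 4 1]
Step 5: demand=5,sold=1 ship[2->3]=1 ship[1->2]=1 ship[0->1]=1 prod=3 -> [13 3 4 1]
Step 6: demand=5,sold=1 ship[2->3]=1 ship[1->2]=1 ship[0->1]=1 prod=3 -> [15 3 4 1]
Step 7: demand=5,sold=1 ship[2->3]=1 ship[1->2]=1 ship[0->1]=1 prod=3 -> [17 3 4 1]
Step 8: demand=5,sold=1 ship[2->3]=1 ship[1->2]=1 ship[0->1]=1 prod=3 -> [19 3 4 1]
Step 9: demand=5,sold=1 ship[2->3]=1 ship[1->2]=1 ship[0->1]=1 prod=3 -> [21 3 4 1]
Step 10: demand=5,sold=1 ship[2->3]=1 ship[1->2]=1 ship[0->1]=1 prod=3 -> [23 3 4 1]
Step 11: demand=5,sold=1 ship[2->3]=1 ship[1->2]=1 ship[0->1]=1 prod=3 -> [25 3 4 1]
Step 12: demand=5,sold=1 ship[2->3]=1 ship[1->2]=1 ship[0->1]=1 prod=3 -> [27 3 4 1]
First stockout at step 4

4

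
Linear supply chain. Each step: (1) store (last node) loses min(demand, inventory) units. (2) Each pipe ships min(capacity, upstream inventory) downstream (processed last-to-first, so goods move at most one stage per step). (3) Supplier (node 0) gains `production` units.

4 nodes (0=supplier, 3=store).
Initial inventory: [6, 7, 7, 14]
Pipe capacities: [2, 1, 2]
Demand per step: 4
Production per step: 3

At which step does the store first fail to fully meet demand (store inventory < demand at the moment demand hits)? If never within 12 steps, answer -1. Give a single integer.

Step 1: demand=4,sold=4 ship[2->3]=2 ship[1->2]=1 ship[0->1]=2 prod=3 -> [7 8 6 12]
Step 2: demand=4,sold=4 ship[2->3]=2 ship[1->2]=1 ship[0->1]=2 prod=3 -> [8 9 5 10]
Step 3: demand=4,sold=4 ship[2->3]=2 ship[1->2]=1 ship[0->1]=2 prod=3 -> [9 10 4 8]
Step 4: demand=4,sold=4 ship[2->3]=2 ship[1->2]=1 ship[0->1]=2 prod=3 -> [10 11 3 6]
Step 5: demand=4,sold=4 ship[2->3]=2 ship[1->2]=1 ship[0->1]=2 prod=3 -> [11 12 2 4]
Step 6: demand=4,sold=4 ship[2->3]=2 ship[1->2]=1 ship[0->1]=2 prod=3 -> [12 13 1 2]
Step 7: demand=4,sold=2 ship[2->3]=1 ship[1->2]=1 ship[0->1]=2 prod=3 -> [13 14 1 1]
Step 8: demand=4,sold=1 ship[2->3]=1 ship[1->2]=1 ship[0->1]=2 prod=3 -> [14 15 1 1]
Step 9: demand=4,sold=1 ship[2->3]=1 ship[1->2]=1 ship[0->1]=2 prod=3 -> [15 16 1 1]
Step 10: demand=4,sold=1 ship[2->3]=1 ship[1->2]=1 ship[0->1]=2 prod=3 -> [16 17 1 1]
Step 11: demand=4,sold=1 ship[2->3]=1 ship[1->2]=1 ship[0->1]=2 prod=3 -> [17 18 1 1]
Step 12: demand=4,sold=1 ship[2->3]=1 ship[1->2]=1 ship[0->1]=2 prod=3 -> [18 19 1 1]
First stockout at step 7

7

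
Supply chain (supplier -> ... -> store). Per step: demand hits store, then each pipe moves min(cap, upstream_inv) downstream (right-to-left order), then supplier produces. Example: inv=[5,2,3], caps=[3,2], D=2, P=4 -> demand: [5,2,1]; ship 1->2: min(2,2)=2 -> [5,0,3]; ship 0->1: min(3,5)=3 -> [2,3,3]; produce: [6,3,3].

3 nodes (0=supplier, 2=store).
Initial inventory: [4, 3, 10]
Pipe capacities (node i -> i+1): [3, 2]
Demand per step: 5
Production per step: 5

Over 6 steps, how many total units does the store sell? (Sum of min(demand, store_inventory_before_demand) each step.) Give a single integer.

Answer: 20

Derivation:
Step 1: sold=5 (running total=5) -> [6 4 7]
Step 2: sold=5 (running total=10) -> [8 5 4]
Step 3: sold=4 (running total=14) -> [10 6 2]
Step 4: sold=2 (running total=16) -> [12 7 2]
Step 5: sold=2 (running total=18) -> [14 8 2]
Step 6: sold=2 (running total=20) -> [16 9 2]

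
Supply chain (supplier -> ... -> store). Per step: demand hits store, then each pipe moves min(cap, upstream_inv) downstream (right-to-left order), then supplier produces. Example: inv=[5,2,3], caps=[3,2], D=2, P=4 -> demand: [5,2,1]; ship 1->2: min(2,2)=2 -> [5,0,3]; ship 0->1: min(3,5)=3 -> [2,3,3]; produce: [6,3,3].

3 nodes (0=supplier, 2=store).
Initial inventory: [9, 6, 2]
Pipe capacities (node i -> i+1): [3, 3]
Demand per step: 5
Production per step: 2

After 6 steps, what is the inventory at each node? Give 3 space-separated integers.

Step 1: demand=5,sold=2 ship[1->2]=3 ship[0->1]=3 prod=2 -> inv=[8 6 3]
Step 2: demand=5,sold=3 ship[1->2]=3 ship[0->1]=3 prod=2 -> inv=[7 6 3]
Step 3: demand=5,sold=3 ship[1->2]=3 ship[0->1]=3 prod=2 -> inv=[6 6 3]
Step 4: demand=5,sold=3 ship[1->2]=3 ship[0->1]=3 prod=2 -> inv=[5 6 3]
Step 5: demand=5,sold=3 ship[1->2]=3 ship[0->1]=3 prod=2 -> inv=[4 6 3]
Step 6: demand=5,sold=3 ship[1->2]=3 ship[0->1]=3 prod=2 -> inv=[3 6 3]

3 6 3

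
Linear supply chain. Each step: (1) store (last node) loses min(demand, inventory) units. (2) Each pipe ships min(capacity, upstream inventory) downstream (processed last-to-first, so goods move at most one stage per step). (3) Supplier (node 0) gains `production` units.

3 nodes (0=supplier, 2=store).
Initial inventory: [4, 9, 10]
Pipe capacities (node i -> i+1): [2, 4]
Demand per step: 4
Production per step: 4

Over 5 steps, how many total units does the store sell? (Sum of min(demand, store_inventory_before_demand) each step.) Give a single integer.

Answer: 20

Derivation:
Step 1: sold=4 (running total=4) -> [6 7 10]
Step 2: sold=4 (running total=8) -> [8 5 10]
Step 3: sold=4 (running total=12) -> [10 3 10]
Step 4: sold=4 (running total=16) -> [12 2 9]
Step 5: sold=4 (running total=20) -> [14 2 7]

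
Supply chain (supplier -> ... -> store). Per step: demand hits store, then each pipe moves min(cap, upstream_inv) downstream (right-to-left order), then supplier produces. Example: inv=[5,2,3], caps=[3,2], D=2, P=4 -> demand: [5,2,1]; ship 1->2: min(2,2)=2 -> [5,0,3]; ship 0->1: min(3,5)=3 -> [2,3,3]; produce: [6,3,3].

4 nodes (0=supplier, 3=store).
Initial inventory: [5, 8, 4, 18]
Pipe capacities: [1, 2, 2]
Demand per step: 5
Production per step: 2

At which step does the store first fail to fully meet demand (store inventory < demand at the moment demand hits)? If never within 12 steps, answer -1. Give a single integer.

Step 1: demand=5,sold=5 ship[2->3]=2 ship[1->2]=2 ship[0->1]=1 prod=2 -> [6 7 4 15]
Step 2: demand=5,sold=5 ship[2->3]=2 ship[1->2]=2 ship[0->1]=1 prod=2 -> [7 6 4 12]
Step 3: demand=5,sold=5 ship[2->3]=2 ship[1->2]=2 ship[0->1]=1 prod=2 -> [8 5 4 9]
Step 4: demand=5,sold=5 ship[2->3]=2 ship[1->2]=2 ship[0->1]=1 prod=2 -> [9 4 4 6]
Step 5: demand=5,sold=5 ship[2->3]=2 ship[1->2]=2 ship[0->1]=1 prod=2 -> [10 3 4 3]
Step 6: demand=5,sold=3 ship[2->3]=2 ship[1->2]=2 ship[0->1]=1 prod=2 -> [11 2 4 2]
Step 7: demand=5,sold=2 ship[2->3]=2 ship[1->2]=2 ship[0->1]=1 prod=2 -> [12 1 4 2]
Step 8: demand=5,sold=2 ship[2->3]=2 ship[1->2]=1 ship[0->1]=1 prod=2 -> [13 1 3 2]
Step 9: demand=5,sold=2 ship[2->3]=2 ship[1->2]=1 ship[0->1]=1 prod=2 -> [14 1 2 2]
Step 10: demand=5,sold=2 ship[2->3]=2 ship[1->2]=1 ship[0->1]=1 prod=2 -> [15 1 1 2]
Step 11: demand=5,sold=2 ship[2->3]=1 ship[1->2]=1 ship[0->1]=1 prod=2 -> [16 1 1 1]
Step 12: demand=5,sold=1 ship[2->3]=1 ship[1->2]=1 ship[0->1]=1 prod=2 -> [17 1 1 1]
First stockout at step 6

6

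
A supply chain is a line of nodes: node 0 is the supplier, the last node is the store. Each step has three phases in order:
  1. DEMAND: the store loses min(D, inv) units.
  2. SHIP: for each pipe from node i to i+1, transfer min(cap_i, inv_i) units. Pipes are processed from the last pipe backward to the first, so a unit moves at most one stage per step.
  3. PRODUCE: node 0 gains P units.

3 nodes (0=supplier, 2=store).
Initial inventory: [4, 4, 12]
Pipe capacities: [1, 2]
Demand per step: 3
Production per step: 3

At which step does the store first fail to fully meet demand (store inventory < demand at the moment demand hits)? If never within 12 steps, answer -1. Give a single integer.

Step 1: demand=3,sold=3 ship[1->2]=2 ship[0->1]=1 prod=3 -> [6 3 11]
Step 2: demand=3,sold=3 ship[1->2]=2 ship[0->1]=1 prod=3 -> [8 2 10]
Step 3: demand=3,sold=3 ship[1->2]=2 ship[0->1]=1 prod=3 -> [10 1 9]
Step 4: demand=3,sold=3 ship[1->2]=1 ship[0->1]=1 prod=3 -> [12 1 7]
Step 5: demand=3,sold=3 ship[1->2]=1 ship[0->1]=1 prod=3 -> [14 1 5]
Step 6: demand=3,sold=3 ship[1->2]=1 ship[0->1]=1 prod=3 -> [16 1 3]
Step 7: demand=3,sold=3 ship[1->2]=1 ship[0->1]=1 prod=3 -> [18 1 1]
Step 8: demand=3,sold=1 ship[1->2]=1 ship[0->1]=1 prod=3 -> [20 1 1]
Step 9: demand=3,sold=1 ship[1->2]=1 ship[0->1]=1 prod=3 -> [22 1 1]
Step 10: demand=3,sold=1 ship[1->2]=1 ship[0->1]=1 prod=3 -> [24 1 1]
Step 11: demand=3,sold=1 ship[1->2]=1 ship[0->1]=1 prod=3 -> [26 1 1]
Step 12: demand=3,sold=1 ship[1->2]=1 ship[0->1]=1 prod=3 -> [28 1 1]
First stockout at step 8

8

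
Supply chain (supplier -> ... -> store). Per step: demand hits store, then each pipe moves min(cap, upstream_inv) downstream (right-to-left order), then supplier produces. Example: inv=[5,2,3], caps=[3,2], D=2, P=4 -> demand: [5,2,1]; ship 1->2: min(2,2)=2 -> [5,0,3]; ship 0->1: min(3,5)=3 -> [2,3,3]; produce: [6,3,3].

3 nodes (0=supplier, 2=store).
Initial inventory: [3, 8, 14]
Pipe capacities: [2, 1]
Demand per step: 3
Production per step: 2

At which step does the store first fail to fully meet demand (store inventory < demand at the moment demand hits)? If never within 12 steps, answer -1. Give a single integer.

Step 1: demand=3,sold=3 ship[1->2]=1 ship[0->1]=2 prod=2 -> [3 9 12]
Step 2: demand=3,sold=3 ship[1->2]=1 ship[0->1]=2 prod=2 -> [3 10 10]
Step 3: demand=3,sold=3 ship[1->2]=1 ship[0->1]=2 prod=2 -> [3 11 8]
Step 4: demand=3,sold=3 ship[1->2]=1 ship[0->1]=2 prod=2 -> [3 12 6]
Step 5: demand=3,sold=3 ship[1->2]=1 ship[0->1]=2 prod=2 -> [3 13 4]
Step 6: demand=3,sold=3 ship[1->2]=1 ship[0->1]=2 prod=2 -> [3 14 2]
Step 7: demand=3,sold=2 ship[1->2]=1 ship[0->1]=2 prod=2 -> [3 15 1]
Step 8: demand=3,sold=1 ship[1->2]=1 ship[0->1]=2 prod=2 -> [3 16 1]
Step 9: demand=3,sold=1 ship[1->2]=1 ship[0->1]=2 prod=2 -> [3 17 1]
Step 10: demand=3,sold=1 ship[1->2]=1 ship[0->1]=2 prod=2 -> [3 18 1]
Step 11: demand=3,sold=1 ship[1->2]=1 ship[0->1]=2 prod=2 -> [3 19 1]
Step 12: demand=3,sold=1 ship[1->2]=1 ship[0->1]=2 prod=2 -> [3 20 1]
First stockout at step 7

7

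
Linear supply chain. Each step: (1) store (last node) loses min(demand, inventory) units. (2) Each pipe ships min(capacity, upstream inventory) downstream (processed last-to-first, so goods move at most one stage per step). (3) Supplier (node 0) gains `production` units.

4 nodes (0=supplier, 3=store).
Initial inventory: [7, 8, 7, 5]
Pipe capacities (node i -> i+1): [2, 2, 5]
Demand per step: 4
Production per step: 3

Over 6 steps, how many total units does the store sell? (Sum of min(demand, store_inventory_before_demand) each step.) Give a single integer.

Step 1: sold=4 (running total=4) -> [8 8 4 6]
Step 2: sold=4 (running total=8) -> [9 8 2 6]
Step 3: sold=4 (running total=12) -> [10 8 2 4]
Step 4: sold=4 (running total=16) -> [11 8 2 2]
Step 5: sold=2 (running total=18) -> [12 8 2 2]
Step 6: sold=2 (running total=20) -> [13 8 2 2]

Answer: 20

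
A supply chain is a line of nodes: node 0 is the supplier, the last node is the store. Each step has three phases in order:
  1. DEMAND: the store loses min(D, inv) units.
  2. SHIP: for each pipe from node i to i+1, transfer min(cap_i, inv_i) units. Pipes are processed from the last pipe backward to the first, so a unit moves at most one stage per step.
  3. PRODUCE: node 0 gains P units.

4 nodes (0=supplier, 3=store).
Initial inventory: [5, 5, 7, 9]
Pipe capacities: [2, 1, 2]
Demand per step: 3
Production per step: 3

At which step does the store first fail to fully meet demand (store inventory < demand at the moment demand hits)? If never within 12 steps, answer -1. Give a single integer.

Step 1: demand=3,sold=3 ship[2->3]=2 ship[1->2]=1 ship[0->1]=2 prod=3 -> [6 6 6 8]
Step 2: demand=3,sold=3 ship[2->3]=2 ship[1->2]=1 ship[0->1]=2 prod=3 -> [7 7 5 7]
Step 3: demand=3,sold=3 ship[2->3]=2 ship[1->2]=1 ship[0->1]=2 prod=3 -> [8 8 4 6]
Step 4: demand=3,sold=3 ship[2->3]=2 ship[1->2]=1 ship[0->1]=2 prod=3 -> [9 9 3 5]
Step 5: demand=3,sold=3 ship[2->3]=2 ship[1->2]=1 ship[0->1]=2 prod=3 -> [10 10 2 4]
Step 6: demand=3,sold=3 ship[2->3]=2 ship[1->2]=1 ship[0->1]=2 prod=3 -> [11 11 1 3]
Step 7: demand=3,sold=3 ship[2->3]=1 ship[1->2]=1 ship[0->1]=2 prod=3 -> [12 12 1 1]
Step 8: demand=3,sold=1 ship[2->3]=1 ship[1->2]=1 ship[0->1]=2 prod=3 -> [13 13 1 1]
Step 9: demand=3,sold=1 ship[2->3]=1 ship[1->2]=1 ship[0->1]=2 prod=3 -> [14 14 1 1]
Step 10: demand=3,sold=1 ship[2->3]=1 ship[1->2]=1 ship[0->1]=2 prod=3 -> [15 15 1 1]
Step 11: demand=3,sold=1 ship[2->3]=1 ship[1->2]=1 ship[0->1]=2 prod=3 -> [16 16 1 1]
Step 12: demand=3,sold=1 ship[2->3]=1 ship[1->2]=1 ship[0->1]=2 prod=3 -> [17 17 1 1]
First stockout at step 8

8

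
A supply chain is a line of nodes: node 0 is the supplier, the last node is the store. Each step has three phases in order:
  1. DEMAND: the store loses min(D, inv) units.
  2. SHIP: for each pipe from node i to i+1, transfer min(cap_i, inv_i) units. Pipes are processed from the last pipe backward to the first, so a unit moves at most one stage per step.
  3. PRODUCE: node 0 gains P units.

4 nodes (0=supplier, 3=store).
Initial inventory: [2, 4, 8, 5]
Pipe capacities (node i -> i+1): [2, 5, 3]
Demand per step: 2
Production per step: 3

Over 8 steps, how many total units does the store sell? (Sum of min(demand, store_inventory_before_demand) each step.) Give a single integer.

Answer: 16

Derivation:
Step 1: sold=2 (running total=2) -> [3 2 9 6]
Step 2: sold=2 (running total=4) -> [4 2 8 7]
Step 3: sold=2 (running total=6) -> [5 2 7 8]
Step 4: sold=2 (running total=8) -> [6 2 6 9]
Step 5: sold=2 (running total=10) -> [7 2 5 10]
Step 6: sold=2 (running total=12) -> [8 2 4 11]
Step 7: sold=2 (running total=14) -> [9 2 3 12]
Step 8: sold=2 (running total=16) -> [10 2 2 13]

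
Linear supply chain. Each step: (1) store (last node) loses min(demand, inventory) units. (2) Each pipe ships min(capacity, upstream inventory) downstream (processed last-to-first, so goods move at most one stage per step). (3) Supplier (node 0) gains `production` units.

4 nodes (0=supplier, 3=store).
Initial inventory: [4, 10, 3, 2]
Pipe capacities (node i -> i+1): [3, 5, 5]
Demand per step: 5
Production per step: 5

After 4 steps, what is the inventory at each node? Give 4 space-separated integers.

Step 1: demand=5,sold=2 ship[2->3]=3 ship[1->2]=5 ship[0->1]=3 prod=5 -> inv=[6 8 5 3]
Step 2: demand=5,sold=3 ship[2->3]=5 ship[1->2]=5 ship[0->1]=3 prod=5 -> inv=[8 6 5 5]
Step 3: demand=5,sold=5 ship[2->3]=5 ship[1->2]=5 ship[0->1]=3 prod=5 -> inv=[10 4 5 5]
Step 4: demand=5,sold=5 ship[2->3]=5 ship[1->2]=4 ship[0->1]=3 prod=5 -> inv=[12 3 4 5]

12 3 4 5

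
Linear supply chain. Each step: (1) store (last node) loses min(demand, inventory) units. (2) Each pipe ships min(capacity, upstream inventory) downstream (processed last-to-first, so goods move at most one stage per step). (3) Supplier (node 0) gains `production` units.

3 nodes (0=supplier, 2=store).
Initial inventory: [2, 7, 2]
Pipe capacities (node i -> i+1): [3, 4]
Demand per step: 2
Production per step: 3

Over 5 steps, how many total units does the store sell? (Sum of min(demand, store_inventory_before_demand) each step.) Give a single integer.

Step 1: sold=2 (running total=2) -> [3 5 4]
Step 2: sold=2 (running total=4) -> [3 4 6]
Step 3: sold=2 (running total=6) -> [3 3 8]
Step 4: sold=2 (running total=8) -> [3 3 9]
Step 5: sold=2 (running total=10) -> [3 3 10]

Answer: 10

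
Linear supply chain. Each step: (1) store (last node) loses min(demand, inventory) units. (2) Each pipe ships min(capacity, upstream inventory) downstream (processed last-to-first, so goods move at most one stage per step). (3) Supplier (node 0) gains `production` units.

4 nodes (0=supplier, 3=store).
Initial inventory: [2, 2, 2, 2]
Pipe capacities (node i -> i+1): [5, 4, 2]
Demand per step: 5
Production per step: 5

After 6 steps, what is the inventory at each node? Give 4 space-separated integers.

Step 1: demand=5,sold=2 ship[2->3]=2 ship[1->2]=2 ship[0->1]=2 prod=5 -> inv=[5 2 2 2]
Step 2: demand=5,sold=2 ship[2->3]=2 ship[1->2]=2 ship[0->1]=5 prod=5 -> inv=[5 5 2 2]
Step 3: demand=5,sold=2 ship[2->3]=2 ship[1->2]=4 ship[0->1]=5 prod=5 -> inv=[5 6 4 2]
Step 4: demand=5,sold=2 ship[2->3]=2 ship[1->2]=4 ship[0->1]=5 prod=5 -> inv=[5 7 6 2]
Step 5: demand=5,sold=2 ship[2->3]=2 ship[1->2]=4 ship[0->1]=5 prod=5 -> inv=[5 8 8 2]
Step 6: demand=5,sold=2 ship[2->3]=2 ship[1->2]=4 ship[0->1]=5 prod=5 -> inv=[5 9 10 2]

5 9 10 2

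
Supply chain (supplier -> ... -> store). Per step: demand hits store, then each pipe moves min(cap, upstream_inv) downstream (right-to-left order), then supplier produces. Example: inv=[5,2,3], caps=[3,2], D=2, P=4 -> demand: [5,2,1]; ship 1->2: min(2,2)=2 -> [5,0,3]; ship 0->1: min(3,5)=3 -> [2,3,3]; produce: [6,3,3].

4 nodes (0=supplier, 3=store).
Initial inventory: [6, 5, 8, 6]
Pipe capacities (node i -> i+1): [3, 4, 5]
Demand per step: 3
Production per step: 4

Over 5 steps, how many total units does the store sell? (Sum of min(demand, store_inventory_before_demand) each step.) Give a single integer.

Answer: 15

Derivation:
Step 1: sold=3 (running total=3) -> [7 4 7 8]
Step 2: sold=3 (running total=6) -> [8 3 6 10]
Step 3: sold=3 (running total=9) -> [9 3 4 12]
Step 4: sold=3 (running total=12) -> [10 3 3 13]
Step 5: sold=3 (running total=15) -> [11 3 3 13]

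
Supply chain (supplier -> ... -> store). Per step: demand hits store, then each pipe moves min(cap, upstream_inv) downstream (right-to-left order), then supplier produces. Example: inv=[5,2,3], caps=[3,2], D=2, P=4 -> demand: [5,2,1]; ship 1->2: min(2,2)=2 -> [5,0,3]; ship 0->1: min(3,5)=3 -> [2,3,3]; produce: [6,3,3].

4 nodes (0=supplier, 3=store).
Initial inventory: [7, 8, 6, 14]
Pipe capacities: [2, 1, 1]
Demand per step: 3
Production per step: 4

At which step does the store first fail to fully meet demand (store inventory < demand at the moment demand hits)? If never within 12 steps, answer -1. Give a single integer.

Step 1: demand=3,sold=3 ship[2->3]=1 ship[1->2]=1 ship[0->1]=2 prod=4 -> [9 9 6 12]
Step 2: demand=3,sold=3 ship[2->3]=1 ship[1->2]=1 ship[0->1]=2 prod=4 -> [11 10 6 10]
Step 3: demand=3,sold=3 ship[2->3]=1 ship[1->2]=1 ship[0->1]=2 prod=4 -> [13 11 6 8]
Step 4: demand=3,sold=3 ship[2->3]=1 ship[1->2]=1 ship[0->1]=2 prod=4 -> [15 12 6 6]
Step 5: demand=3,sold=3 ship[2->3]=1 ship[1->2]=1 ship[0->1]=2 prod=4 -> [17 13 6 4]
Step 6: demand=3,sold=3 ship[2->3]=1 ship[1->2]=1 ship[0->1]=2 prod=4 -> [19 14 6 2]
Step 7: demand=3,sold=2 ship[2->3]=1 ship[1->2]=1 ship[0->1]=2 prod=4 -> [21 15 6 1]
Step 8: demand=3,sold=1 ship[2->3]=1 ship[1->2]=1 ship[0->1]=2 prod=4 -> [23 16 6 1]
Step 9: demand=3,sold=1 ship[2->3]=1 ship[1->2]=1 ship[0->1]=2 prod=4 -> [25 17 6 1]
Step 10: demand=3,sold=1 ship[2->3]=1 ship[1->2]=1 ship[0->1]=2 prod=4 -> [27 18 6 1]
Step 11: demand=3,sold=1 ship[2->3]=1 ship[1->2]=1 ship[0->1]=2 prod=4 -> [29 19 6 1]
Step 12: demand=3,sold=1 ship[2->3]=1 ship[1->2]=1 ship[0->1]=2 prod=4 -> [31 20 6 1]
First stockout at step 7

7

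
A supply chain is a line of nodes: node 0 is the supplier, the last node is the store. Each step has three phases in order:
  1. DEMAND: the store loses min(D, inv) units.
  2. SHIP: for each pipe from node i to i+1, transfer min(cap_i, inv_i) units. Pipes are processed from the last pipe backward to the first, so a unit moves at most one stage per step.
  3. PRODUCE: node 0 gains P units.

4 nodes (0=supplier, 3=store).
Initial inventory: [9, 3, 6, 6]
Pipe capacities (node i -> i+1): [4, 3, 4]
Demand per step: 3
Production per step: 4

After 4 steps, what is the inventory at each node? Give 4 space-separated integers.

Step 1: demand=3,sold=3 ship[2->3]=4 ship[1->2]=3 ship[0->1]=4 prod=4 -> inv=[9 4 5 7]
Step 2: demand=3,sold=3 ship[2->3]=4 ship[1->2]=3 ship[0->1]=4 prod=4 -> inv=[9 5 4 8]
Step 3: demand=3,sold=3 ship[2->3]=4 ship[1->2]=3 ship[0->1]=4 prod=4 -> inv=[9 6 3 9]
Step 4: demand=3,sold=3 ship[2->3]=3 ship[1->2]=3 ship[0->1]=4 prod=4 -> inv=[9 7 3 9]

9 7 3 9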